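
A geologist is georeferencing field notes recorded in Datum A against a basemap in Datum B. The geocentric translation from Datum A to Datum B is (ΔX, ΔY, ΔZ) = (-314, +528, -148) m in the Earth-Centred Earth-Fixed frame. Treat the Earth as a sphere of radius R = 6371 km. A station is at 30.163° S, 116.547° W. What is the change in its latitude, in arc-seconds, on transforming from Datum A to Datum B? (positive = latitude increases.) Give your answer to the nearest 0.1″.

Δφ = -9.5″

sin φ = -0.502462, cos φ = 0.864599, sin λ = -0.894568, cos λ = -0.446932.
North component: ΔN = −sin φ cos λ·ΔX − sin φ sin λ·ΔY + cos φ·ΔZ = −(-0.502462)(-0.446932)(-314) − (-0.502462)(-0.894568)(528) + (0.864599)(-148) = -294.78 m.
1° of latitude spans πR/180 = 111195 m, so Δφ = -294.78 / 111195 × 3600 = -9.544″.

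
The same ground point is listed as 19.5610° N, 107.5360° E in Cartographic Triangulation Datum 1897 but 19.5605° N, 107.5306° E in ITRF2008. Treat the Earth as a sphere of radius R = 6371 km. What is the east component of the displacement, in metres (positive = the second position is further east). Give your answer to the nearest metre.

Δφ = 19.5605° − 19.5610° = -0.0005°; Δλ = 107.5306° − 107.5360° = -0.0054°.
1° along a meridian = πR/180 = 111195 m.
ΔN = Δφ × 111195 = -55.6 m; ΔE = Δλ × 111195 × cos(19.5610°) = -0.0054 × 111195 × 0.942286 = -565.8 m.

ΔE = -566 m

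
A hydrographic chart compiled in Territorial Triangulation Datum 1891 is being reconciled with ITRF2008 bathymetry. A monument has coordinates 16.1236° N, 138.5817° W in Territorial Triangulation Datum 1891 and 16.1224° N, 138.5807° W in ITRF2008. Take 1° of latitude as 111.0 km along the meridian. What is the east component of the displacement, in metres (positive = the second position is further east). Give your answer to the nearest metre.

Δφ = 16.1224° − 16.1236° = -0.0012°; Δλ = -138.5807° − -138.5817° = +0.0010°.
ΔN = Δφ × 111000 = -133.2 m; ΔE = Δλ × 111000 × cos(16.1236°) = +0.0010 × 111000 × 0.960665 = 106.6 m.

ΔE = 107 m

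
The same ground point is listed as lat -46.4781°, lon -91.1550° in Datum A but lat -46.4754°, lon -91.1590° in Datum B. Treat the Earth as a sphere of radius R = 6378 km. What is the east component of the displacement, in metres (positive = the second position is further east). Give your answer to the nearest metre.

Δφ = -46.4754° − -46.4781° = +0.0027°; Δλ = -91.1590° − -91.1550° = -0.0040°.
1° along a meridian = πR/180 = 111317 m.
ΔN = Δφ × 111317 = 300.6 m; ΔE = Δλ × 111317 × cos(-46.4781°) = -0.0040 × 111317 × 0.688632 = -306.6 m.

ΔE = -307 m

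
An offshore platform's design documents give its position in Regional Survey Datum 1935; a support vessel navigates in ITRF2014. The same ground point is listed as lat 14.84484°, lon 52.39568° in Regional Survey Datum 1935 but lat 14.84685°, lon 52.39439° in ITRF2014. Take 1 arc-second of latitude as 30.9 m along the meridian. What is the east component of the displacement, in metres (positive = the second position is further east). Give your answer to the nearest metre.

Δφ = 14.84685° − 14.84484° = +0.00201°; Δλ = 52.39439° − 52.39568° = -0.00129°.
1° of latitude = 3600 × 30.90 = 111240 m.
ΔN = Δφ × 111240 = 223.6 m; ΔE = Δλ × 111240 × cos(14.84484°) = -0.00129 × 111240 × 0.966623 = -138.7 m.

ΔE = -139 m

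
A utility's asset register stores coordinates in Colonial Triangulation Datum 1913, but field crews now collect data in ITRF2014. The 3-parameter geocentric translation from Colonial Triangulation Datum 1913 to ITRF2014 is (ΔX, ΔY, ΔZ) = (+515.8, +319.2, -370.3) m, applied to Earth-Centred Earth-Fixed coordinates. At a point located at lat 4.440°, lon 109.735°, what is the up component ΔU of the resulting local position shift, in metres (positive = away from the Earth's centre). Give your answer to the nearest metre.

ΔU = 97 m

At φ = 4.440°, λ = 109.735°: sin φ = 0.077415, cos φ = 0.996999, sin λ = 0.941264, cos λ = -0.337670.
ΔU = cos φ cos λ·ΔX + cos φ sin λ·ΔY + sin φ·ΔZ = (0.996999)(-0.337670)(515.8) + (0.996999)(0.941264)(319.2) + (0.077415)(-370.3) = 97.24 m.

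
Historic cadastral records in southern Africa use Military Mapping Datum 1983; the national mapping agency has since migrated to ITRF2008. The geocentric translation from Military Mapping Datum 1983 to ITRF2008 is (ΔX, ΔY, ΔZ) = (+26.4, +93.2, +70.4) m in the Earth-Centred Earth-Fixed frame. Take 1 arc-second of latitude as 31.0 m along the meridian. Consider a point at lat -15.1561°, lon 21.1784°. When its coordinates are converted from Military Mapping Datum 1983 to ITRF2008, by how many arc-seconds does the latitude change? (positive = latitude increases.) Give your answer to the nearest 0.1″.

sin φ = -0.261450, cos φ = 0.965217, sin λ = 0.361273, cos λ = 0.932460.
North component: ΔN = −sin φ cos λ·ΔX − sin φ sin λ·ΔY + cos φ·ΔZ = −(-0.261450)(0.932460)(26.4) − (-0.261450)(0.361273)(93.2) + (0.965217)(70.4) = 83.19 m.
1° of latitude spans 3600 × 31.00 = 111600 m, so Δφ = 83.19 / 111600 × 3600 = 2.684″.

Δφ = 2.7″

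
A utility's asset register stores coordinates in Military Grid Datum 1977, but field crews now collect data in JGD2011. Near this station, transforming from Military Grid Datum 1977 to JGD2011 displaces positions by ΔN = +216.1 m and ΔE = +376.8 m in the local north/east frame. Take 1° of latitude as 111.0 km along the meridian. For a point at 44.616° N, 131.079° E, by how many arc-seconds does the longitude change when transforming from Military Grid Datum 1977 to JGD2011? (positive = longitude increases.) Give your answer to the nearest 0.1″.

At latitude 44.616°, cos φ = 0.711830.
1° of longitude at this latitude = 111.0 × cos φ = 79.01 km, so Δλ = 376.8 / 79013.1 = 0.0047688° = 17.168″.

Δλ = 17.2″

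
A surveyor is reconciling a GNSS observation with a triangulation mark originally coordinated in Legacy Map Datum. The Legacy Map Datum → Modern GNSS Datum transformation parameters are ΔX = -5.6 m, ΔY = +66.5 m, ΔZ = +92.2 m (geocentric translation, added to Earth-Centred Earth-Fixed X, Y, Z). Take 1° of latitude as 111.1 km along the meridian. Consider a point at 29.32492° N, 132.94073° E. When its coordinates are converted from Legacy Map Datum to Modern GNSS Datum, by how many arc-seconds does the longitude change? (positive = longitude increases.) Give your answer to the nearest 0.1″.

Δλ = -1.5″

sin φ = 0.489762, cos φ = 0.871856, sin λ = 0.732059, cos λ = -0.681241.
East component: ΔE = −sin λ·ΔX + cos λ·ΔY = −(0.732059)(-5.6) + (-0.681241)(66.5) = -41.20 m.
1° of latitude spans 111100 m; at latitude φ, 1° of longitude spans that × cos φ = 96863.2 m, so Δλ = -41.20 / 96863.2 × 3600 = -1.531″.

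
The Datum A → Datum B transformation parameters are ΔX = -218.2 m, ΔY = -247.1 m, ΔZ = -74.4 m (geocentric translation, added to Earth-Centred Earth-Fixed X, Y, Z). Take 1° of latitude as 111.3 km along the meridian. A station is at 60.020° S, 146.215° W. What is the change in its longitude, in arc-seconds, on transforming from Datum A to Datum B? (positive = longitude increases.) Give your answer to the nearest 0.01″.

sin φ = -0.866200, cos φ = 0.499698, sin λ = -0.556078, cos λ = -0.831130.
East component: ΔE = −sin λ·ΔX + cos λ·ΔY = −(-0.556078)(-218.2) + (-0.831130)(-247.1) = 84.04 m.
1° of latitude spans 111300 m; at latitude φ, 1° of longitude spans that × cos φ = 55616.4 m, so Δλ = 84.04 / 55616.4 × 3600 = 5.440″.

Δλ = 5.44″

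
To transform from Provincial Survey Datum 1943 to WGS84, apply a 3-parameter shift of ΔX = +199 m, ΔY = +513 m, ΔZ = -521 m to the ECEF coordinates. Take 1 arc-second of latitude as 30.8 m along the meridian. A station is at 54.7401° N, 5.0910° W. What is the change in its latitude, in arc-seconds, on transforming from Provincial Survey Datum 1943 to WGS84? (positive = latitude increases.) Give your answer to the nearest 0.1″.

sin φ = 0.816542, cos φ = 0.577286, sin λ = -0.088738, cos λ = 0.996055.
North component: ΔN = −sin φ cos λ·ΔX − sin φ sin λ·ΔY + cos φ·ΔZ = −(0.816542)(0.996055)(199) − (0.816542)(-0.088738)(513) + (0.577286)(-521) = -425.45 m.
1° of latitude spans 3600 × 30.80 = 110880 m, so Δφ = -425.45 / 110880 × 3600 = -13.813″.

Δφ = -13.8″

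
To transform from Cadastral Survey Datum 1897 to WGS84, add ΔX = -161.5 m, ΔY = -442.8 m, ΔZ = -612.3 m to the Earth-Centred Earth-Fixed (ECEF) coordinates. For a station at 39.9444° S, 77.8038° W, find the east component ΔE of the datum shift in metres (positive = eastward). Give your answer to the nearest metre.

The local east axis at (φ, λ) is (−sin λ, cos λ, 0), so ΔE = −sin(-77.8038°)·(-161.5) + cos(-77.8038°)·(-442.8) = -251.40 m.

ΔE = -251 m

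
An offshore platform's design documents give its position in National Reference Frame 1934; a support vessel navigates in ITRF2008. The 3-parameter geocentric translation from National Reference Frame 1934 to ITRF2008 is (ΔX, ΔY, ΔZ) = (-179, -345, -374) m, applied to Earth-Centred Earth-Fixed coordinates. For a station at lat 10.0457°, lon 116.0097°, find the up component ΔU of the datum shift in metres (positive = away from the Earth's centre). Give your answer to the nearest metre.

The local up (radial) axis is (cos φ cos λ, cos φ sin λ, sin φ), giving ΔU = 77.292 − 305.305 − 65.238 = -293.25 m.

ΔU = -293 m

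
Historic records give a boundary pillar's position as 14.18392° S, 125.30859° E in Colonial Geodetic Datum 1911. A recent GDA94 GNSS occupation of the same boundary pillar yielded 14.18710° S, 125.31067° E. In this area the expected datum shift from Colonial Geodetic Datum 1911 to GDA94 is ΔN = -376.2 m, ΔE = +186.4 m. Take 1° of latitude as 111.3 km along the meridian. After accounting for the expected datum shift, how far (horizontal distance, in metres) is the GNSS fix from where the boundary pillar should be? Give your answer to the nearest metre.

Observed coordinate differences: Δφ = -0.00318°, Δλ = +0.00208°.
Converting to metres (1° lat = 111300 m, cos φ = 0.969514): observed ΔN = -353.9 m, observed ΔE = 224.4 m.
Subtracting the expected shift leaves a residual of -353.9 − (-376.2) = 22.3 m north and 224.4 − (186.4) = 38.0 m east.
Residual distance = √(22.3² + 38.0²) = 44.1 m.

44 m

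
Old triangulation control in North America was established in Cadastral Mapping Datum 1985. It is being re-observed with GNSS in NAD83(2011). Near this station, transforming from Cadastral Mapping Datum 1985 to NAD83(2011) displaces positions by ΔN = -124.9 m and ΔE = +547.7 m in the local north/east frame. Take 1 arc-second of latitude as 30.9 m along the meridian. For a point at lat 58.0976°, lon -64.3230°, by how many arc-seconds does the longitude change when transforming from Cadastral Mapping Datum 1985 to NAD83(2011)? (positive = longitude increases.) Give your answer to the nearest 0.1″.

At latitude 58.0976°, cos φ = 0.528474.
1″ of longitude at this latitude = 30.90 × cos φ = 16.3298 m, so Δλ = 547.7 / 16.3298 = 33.540″.

Δλ = 33.5″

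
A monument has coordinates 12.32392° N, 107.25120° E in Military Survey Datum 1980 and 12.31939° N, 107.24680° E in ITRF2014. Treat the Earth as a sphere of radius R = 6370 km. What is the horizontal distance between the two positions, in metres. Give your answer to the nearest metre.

694 m

Δφ = 12.31939° − 12.32392° = -0.00453°; Δλ = 107.24680° − 107.25120° = -0.00440°.
1° along a meridian = πR/180 = 111177 m.
ΔN = Δφ × 111177 = -503.6 m; ΔE = Δλ × 111177 × cos(12.32392°) = -0.00440 × 111177 × 0.976957 = -477.9 m.
Distance = √(ΔE² + ΔN²) = √((-477.9)² + (-503.6)²) = 694.3 m.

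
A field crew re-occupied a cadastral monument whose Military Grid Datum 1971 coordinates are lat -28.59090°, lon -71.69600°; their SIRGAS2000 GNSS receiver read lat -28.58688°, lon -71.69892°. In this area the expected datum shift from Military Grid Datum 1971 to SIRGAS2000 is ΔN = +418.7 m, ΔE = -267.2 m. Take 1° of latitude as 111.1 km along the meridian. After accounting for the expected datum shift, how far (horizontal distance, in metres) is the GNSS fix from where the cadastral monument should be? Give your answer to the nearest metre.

33 m

Observed coordinate differences: Δφ = +0.00402°, Δλ = -0.00292°.
Converting to metres (1° lat = 111100 m, cos φ = 0.878059): observed ΔN = 446.6 m, observed ΔE = -284.9 m.
Subtracting the expected shift leaves a residual of 446.6 − (418.7) = 27.9 m north and -284.9 − (-267.2) = -17.7 m east.
Residual distance = √(27.9² + (-17.7)²) = 33.0 m.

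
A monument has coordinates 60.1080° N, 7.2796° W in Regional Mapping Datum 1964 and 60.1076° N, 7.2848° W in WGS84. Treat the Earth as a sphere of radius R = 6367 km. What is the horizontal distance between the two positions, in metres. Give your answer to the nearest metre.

291 m

Δφ = 60.1076° − 60.1080° = -0.0004°; Δλ = -7.2848° − -7.2796° = -0.0052°.
1° along a meridian = πR/180 = 111125 m.
ΔN = Δφ × 111125 = -44.5 m; ΔE = Δλ × 111125 × cos(60.1080°) = -0.0052 × 111125 × 0.498367 = -288.0 m.
Distance = √(ΔE² + ΔN²) = √((-288.0)² + (-44.5)²) = 291.4 m.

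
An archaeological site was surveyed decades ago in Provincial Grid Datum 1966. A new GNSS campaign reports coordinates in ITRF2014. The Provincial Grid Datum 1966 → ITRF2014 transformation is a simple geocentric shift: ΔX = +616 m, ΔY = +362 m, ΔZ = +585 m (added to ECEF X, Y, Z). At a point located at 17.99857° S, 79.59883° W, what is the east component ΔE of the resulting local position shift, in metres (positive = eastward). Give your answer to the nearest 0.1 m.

ΔE = 671.2 m

The local east axis at (φ, λ) is (−sin λ, cos λ, 0), so ΔE = −sin(-79.59883°)·616 + cos(-79.59883°)·362 = 671.23 m.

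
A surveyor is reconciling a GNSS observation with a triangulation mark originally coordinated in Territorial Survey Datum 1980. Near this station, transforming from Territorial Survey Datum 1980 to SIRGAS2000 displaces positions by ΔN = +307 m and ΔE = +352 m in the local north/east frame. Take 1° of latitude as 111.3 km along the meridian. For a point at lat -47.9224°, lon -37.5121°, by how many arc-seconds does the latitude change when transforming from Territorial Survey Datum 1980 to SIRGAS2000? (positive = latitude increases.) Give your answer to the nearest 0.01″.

Δφ = 9.93″

1° of latitude = 111.3 km, so Δφ = 307.0 / 111300 = 0.0027583° = 9.930″.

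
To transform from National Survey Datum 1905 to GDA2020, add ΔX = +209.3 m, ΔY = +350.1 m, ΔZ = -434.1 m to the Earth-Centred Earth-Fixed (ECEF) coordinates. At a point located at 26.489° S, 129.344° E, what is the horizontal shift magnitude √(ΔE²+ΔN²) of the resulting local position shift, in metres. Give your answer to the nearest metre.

The local east axis at (φ, λ) is (−sin λ, cos λ, 0), so ΔE = −sin(129.344°)·209.3 + cos(129.344°)·350.1 = -383.82 m.
The local north axis is (−sin φ cos λ, −sin φ sin λ, cos φ), giving ΔN = -59.184 + 120.762 − 388.528 = -326.95 m.
Horizontal magnitude = √(ΔE² + ΔN²) = √((-383.82)² + (-326.95)²) = 504.19 m.

504 m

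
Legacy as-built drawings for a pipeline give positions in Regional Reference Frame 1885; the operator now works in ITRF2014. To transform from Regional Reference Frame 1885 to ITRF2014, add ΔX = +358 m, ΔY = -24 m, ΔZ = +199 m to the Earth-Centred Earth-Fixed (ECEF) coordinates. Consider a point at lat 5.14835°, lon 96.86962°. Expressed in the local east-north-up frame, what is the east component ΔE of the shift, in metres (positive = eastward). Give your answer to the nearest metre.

At φ = 5.14835°, λ = 96.86962°: sin φ = 0.089735, cos φ = 0.995966, sin λ = 0.992821, cos λ = -0.119610.
ΔE = −sin λ·ΔX + cos λ·ΔY = −(0.992821)·(358) + (-0.119610)·(-24) = -352.56 m.

ΔE = -353 m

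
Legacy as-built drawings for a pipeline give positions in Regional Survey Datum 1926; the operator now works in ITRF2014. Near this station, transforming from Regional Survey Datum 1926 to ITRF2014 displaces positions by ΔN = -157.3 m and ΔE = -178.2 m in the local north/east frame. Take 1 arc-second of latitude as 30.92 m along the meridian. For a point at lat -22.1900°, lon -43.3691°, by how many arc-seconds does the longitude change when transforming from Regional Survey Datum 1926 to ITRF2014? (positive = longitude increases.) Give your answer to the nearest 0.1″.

At latitude -22.1900°, cos φ = 0.925937.
1″ of longitude at this latitude = 30.92 × cos φ = 28.6300 m, so Δλ = -178.2 / 28.6300 = -6.224″.

Δλ = -6.2″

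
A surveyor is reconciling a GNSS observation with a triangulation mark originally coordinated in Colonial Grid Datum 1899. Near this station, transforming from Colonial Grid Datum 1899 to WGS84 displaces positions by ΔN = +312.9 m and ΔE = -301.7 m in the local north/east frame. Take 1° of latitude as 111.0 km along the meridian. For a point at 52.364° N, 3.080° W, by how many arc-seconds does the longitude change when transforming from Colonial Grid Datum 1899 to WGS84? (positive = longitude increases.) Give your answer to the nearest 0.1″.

At latitude 52.364°, cos φ = 0.610643.
1° of longitude at this latitude = 111.0 × cos φ = 67.78 km, so Δλ = -301.7 / 67781.4 = -0.0044511° = -16.024″.

Δλ = -16.0″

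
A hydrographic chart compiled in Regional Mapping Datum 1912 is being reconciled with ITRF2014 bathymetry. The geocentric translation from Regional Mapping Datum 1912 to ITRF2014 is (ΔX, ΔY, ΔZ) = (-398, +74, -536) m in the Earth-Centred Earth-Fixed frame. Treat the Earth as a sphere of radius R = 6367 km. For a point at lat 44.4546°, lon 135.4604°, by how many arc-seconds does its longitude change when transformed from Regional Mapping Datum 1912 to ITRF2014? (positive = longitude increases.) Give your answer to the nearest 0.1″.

Δλ = 10.3″

sin φ = 0.700344, cos φ = 0.713806, sin λ = 0.701402, cos λ = -0.712766.
East component: ΔE = −sin λ·ΔX + cos λ·ΔY = −(0.701402)(-398) + (-0.712766)(74) = 226.41 m.
1° of latitude spans πR/180 = 111125 m; at latitude φ, 1° of longitude spans that × cos φ = 79321.7 m, so Δλ = 226.41 / 79321.7 × 3600 = 10.276″.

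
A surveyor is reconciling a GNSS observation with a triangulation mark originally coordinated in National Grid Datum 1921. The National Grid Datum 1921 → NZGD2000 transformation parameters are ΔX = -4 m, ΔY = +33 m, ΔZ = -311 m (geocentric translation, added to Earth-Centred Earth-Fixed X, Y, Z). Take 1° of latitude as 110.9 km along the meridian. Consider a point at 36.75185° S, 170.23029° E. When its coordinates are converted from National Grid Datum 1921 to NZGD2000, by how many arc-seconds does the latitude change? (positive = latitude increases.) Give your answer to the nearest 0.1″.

sin φ = -0.598350, cos φ = 0.801234, sin λ = 0.169689, cos λ = -0.985498.
North component: ΔN = −sin φ cos λ·ΔX − sin φ sin λ·ΔY + cos φ·ΔZ = −(-0.598350)(-0.985498)(-4) − (-0.598350)(0.169689)(33) + (0.801234)(-311) = -243.47 m.
1° of latitude spans 110900 m, so Δφ = -243.47 / 110900 × 3600 = -7.904″.

Δφ = -7.9″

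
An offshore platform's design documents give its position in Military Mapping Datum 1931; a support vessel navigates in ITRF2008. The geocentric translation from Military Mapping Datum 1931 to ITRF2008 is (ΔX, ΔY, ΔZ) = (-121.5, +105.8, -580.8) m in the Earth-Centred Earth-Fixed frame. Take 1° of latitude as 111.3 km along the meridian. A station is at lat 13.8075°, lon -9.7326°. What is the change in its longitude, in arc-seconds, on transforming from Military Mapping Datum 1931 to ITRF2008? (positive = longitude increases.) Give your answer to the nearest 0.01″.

sin φ = 0.238661, cos φ = 0.971103, sin λ = -0.169050, cos λ = 0.985607.
East component: ΔE = −sin λ·ΔX + cos λ·ΔY = −(-0.169050)(-121.5) + (0.985607)(105.8) = 83.74 m.
1° of latitude spans 111300 m; at latitude φ, 1° of longitude spans that × cos φ = 108083.8 m, so Δλ = 83.74 / 108083.8 × 3600 = 2.789″.

Δλ = 2.79″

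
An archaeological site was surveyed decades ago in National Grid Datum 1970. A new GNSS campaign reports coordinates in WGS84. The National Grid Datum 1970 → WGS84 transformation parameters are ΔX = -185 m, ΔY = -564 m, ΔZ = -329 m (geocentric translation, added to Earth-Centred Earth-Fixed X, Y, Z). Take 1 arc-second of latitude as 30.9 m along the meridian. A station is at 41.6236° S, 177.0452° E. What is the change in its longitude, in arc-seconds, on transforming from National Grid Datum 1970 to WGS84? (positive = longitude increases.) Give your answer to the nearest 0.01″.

sin φ = -0.664234, cos φ = 0.747525, sin λ = 0.051548, cos λ = -0.998671.
East component: ΔE = −sin λ·ΔX + cos λ·ΔY = −(0.051548)(-185) + (-0.998671)(-564) = 572.79 m.
1° of latitude spans 3600 × 30.90 = 111240 m; at latitude φ, 1° of longitude spans that × cos φ = 83154.6 m, so Δλ = 572.79 / 83154.6 × 3600 = 24.798″.

Δλ = 24.80″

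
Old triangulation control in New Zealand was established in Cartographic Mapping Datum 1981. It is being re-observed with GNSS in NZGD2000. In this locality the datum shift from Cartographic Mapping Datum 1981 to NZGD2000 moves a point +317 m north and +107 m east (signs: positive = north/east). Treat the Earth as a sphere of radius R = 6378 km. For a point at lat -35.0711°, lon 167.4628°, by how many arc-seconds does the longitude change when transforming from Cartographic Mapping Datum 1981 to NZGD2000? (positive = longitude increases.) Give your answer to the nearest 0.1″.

At latitude -35.0711°, cos φ = 0.818440.
One radian of longitude at latitude φ spans R cos φ, so Δλ = ΔE / (R cos φ) = 107.0 / (6378000 × 0.818440) = 2.0498e-05 rad = 4.228″.

Δλ = 4.2″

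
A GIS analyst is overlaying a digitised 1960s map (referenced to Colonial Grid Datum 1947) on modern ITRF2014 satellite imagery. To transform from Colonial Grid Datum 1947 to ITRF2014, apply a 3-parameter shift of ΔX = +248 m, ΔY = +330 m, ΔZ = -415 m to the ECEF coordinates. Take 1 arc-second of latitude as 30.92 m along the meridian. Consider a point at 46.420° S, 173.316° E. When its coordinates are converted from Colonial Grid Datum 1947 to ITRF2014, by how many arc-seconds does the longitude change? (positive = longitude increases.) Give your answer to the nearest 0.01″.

sin φ = -0.724413, cos φ = 0.689367, sin λ = 0.116393, cos λ = -0.993203.
East component: ΔE = −sin λ·ΔX + cos λ·ΔY = −(0.116393)(248) + (-0.993203)(330) = -356.62 m.
1° of latitude spans 3600 × 30.92 = 111312 m; at latitude φ, 1° of longitude spans that × cos φ = 76734.8 m, so Δλ = -356.62 / 76734.8 × 3600 = -16.731″.

Δλ = -16.73″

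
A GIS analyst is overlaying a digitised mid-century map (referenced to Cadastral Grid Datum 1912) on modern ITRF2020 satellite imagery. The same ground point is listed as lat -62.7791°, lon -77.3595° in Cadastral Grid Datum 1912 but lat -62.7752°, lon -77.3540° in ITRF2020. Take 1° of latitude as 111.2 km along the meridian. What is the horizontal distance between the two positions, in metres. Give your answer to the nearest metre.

Δφ = -62.7752° − -62.7791° = +0.0039°; Δλ = -77.3540° − -77.3595° = +0.0055°.
ΔN = Δφ × 111200 = 433.7 m; ΔE = Δλ × 111200 × cos(-62.7791°) = +0.0055 × 111200 × 0.457422 = 279.8 m.
Distance = √(ΔE² + ΔN²) = √(279.8² + 433.7²) = 516.1 m.

516 m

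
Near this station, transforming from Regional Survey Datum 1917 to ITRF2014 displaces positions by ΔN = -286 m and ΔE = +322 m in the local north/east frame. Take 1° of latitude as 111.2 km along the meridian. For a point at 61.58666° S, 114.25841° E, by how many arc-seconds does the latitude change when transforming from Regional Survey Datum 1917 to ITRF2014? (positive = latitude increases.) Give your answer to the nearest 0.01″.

1° of latitude = 111.2 km, so Δφ = -286.0 / 111200 = -0.0025719° = -9.259″.

Δφ = -9.26″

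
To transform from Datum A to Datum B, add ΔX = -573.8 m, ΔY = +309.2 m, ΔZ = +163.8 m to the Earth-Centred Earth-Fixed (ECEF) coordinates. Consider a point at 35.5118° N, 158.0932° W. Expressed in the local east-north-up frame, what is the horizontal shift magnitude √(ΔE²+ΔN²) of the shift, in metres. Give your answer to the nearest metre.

513 m

At φ = 35.5118°, λ = -158.0932°: sin φ = 0.580871, cos φ = 0.813996, sin λ = -0.373098, cos λ = -0.927792.
ΔE = −sin λ·ΔX + cos λ·ΔY = −(-0.373098)·(-573.8) + (-0.927792)·(309.2) = -500.96 m.
ΔN = −sin φ cos λ·ΔX − sin φ sin λ·ΔY + cos φ·ΔZ = −(0.580871)(-0.927792)(-573.8) − (0.580871)(-0.373098)(309.2) + (0.813996)(163.8) = -108.89 m.
Horizontal magnitude = √(ΔE² + ΔN²) = √((-500.96)² + (-108.89)²) = 512.66 m.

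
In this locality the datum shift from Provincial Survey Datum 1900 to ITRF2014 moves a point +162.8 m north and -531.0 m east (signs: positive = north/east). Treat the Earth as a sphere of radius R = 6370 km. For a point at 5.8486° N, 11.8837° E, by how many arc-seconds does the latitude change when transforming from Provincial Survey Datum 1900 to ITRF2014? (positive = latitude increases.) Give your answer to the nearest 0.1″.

Δφ = 5.3″

On a sphere of radius R, 1 rad of latitude = R, so Δφ = ΔN / R = 162.8 / 6370000 = 2.5557e-05 rad = 5.272″.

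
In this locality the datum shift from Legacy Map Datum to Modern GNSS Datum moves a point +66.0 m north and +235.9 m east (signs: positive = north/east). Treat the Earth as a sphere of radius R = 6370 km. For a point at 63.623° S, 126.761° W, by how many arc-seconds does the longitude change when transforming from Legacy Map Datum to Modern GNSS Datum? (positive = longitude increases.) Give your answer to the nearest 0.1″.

Δλ = 17.2″

At latitude -63.623°, cos φ = 0.444276.
One radian of longitude at latitude φ spans R cos φ, so Δλ = ΔE / (R cos φ) = 235.9 / (6370000 × 0.444276) = 8.3356e-05 rad = 17.193″.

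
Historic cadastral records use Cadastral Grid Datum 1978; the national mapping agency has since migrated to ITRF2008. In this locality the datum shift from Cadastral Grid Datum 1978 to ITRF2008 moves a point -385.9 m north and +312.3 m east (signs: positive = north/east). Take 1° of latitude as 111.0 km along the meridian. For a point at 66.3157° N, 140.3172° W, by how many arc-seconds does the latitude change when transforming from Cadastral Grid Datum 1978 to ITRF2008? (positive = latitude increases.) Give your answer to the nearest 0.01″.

Δφ = -12.52″

1° of latitude = 111.0 km, so Δφ = -385.9 / 111000 = -0.0034766° = -12.516″.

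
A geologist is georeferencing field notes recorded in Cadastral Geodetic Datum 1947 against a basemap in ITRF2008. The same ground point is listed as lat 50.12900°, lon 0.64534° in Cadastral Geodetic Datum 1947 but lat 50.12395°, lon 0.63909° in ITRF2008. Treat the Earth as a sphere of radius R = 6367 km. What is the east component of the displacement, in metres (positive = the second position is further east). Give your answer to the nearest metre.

ΔE = -445 m

Δφ = 50.12395° − 50.12900° = -0.00505°; Δλ = 0.63909° − 0.64534° = -0.00625°.
1° along a meridian = πR/180 = 111125 m.
ΔN = Δφ × 111125 = -561.2 m; ΔE = Δλ × 111125 × cos(50.12900°) = -0.00625 × 111125 × 0.641061 = -445.2 m.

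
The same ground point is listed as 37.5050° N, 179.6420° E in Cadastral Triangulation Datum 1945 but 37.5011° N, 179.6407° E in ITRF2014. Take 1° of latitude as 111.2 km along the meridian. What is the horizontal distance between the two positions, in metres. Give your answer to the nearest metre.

Δφ = 37.5011° − 37.5050° = -0.0039°; Δλ = 179.6407° − 179.6420° = -0.0013°.
ΔN = Δφ × 111200 = -433.7 m; ΔE = Δλ × 111200 × cos(37.5050°) = -0.0013 × 111200 × 0.793300 = -114.7 m.
Distance = √(ΔE² + ΔN²) = √((-114.7)² + (-433.7)²) = 448.6 m.

449 m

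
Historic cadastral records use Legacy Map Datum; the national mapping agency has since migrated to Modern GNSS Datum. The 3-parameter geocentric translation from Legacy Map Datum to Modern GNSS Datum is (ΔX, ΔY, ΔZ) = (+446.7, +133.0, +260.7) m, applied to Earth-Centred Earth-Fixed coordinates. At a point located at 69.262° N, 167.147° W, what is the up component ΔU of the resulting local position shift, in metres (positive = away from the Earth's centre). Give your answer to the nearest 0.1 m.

At φ = 69.262°, λ = -167.147°: sin φ = 0.935209, cos φ = 0.354095, sin λ = -0.222450, cos λ = -0.974944.
ΔU = cos φ cos λ·ΔX + cos φ sin λ·ΔY + sin φ·ΔZ = (0.354095)(-0.974944)(446.7) + (0.354095)(-0.222450)(133.0) + (0.935209)(260.7) = 79.12 m.

ΔU = 79.1 m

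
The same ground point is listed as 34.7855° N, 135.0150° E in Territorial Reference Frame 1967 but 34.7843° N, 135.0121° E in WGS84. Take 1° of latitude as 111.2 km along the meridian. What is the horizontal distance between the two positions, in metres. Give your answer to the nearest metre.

297 m

Δφ = 34.7843° − 34.7855° = -0.0012°; Δλ = 135.0121° − 135.0150° = -0.0029°.
ΔN = Δφ × 111200 = -133.4 m; ΔE = Δλ × 111200 × cos(34.7855°) = -0.0029 × 111200 × 0.821294 = -264.9 m.
Distance = √(ΔE² + ΔN²) = √((-264.9)² + (-133.4)²) = 296.6 m.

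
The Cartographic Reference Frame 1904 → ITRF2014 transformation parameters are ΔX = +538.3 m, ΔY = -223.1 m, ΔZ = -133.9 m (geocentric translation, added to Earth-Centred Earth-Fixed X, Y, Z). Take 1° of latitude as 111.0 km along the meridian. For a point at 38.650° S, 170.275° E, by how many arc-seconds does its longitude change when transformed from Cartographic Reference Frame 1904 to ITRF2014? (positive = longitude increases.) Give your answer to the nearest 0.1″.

sin φ = -0.624561, cos φ = 0.780976, sin λ = 0.168919, cos λ = -0.985630.
East component: ΔE = −sin λ·ΔX + cos λ·ΔY = −(0.168919)(538.3) + (-0.985630)(-223.1) = 128.96 m.
1° of latitude spans 111000 m; at latitude φ, 1° of longitude spans that × cos φ = 86688.3 m, so Δλ = 128.96 / 86688.3 × 3600 = 5.356″.

Δλ = 5.4″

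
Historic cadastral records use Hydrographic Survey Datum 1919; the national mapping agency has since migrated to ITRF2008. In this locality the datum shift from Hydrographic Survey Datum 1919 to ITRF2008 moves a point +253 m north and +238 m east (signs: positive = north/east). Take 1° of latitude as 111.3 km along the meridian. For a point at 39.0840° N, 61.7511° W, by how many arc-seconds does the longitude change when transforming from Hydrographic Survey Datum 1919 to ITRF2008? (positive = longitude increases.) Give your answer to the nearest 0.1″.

Δλ = 9.9″

At latitude 39.0840°, cos φ = 0.776222.
1° of longitude at this latitude = 111.3 × cos φ = 86.39 km, so Δλ = 238.0 / 86393.6 = 0.0027548° = 9.917″.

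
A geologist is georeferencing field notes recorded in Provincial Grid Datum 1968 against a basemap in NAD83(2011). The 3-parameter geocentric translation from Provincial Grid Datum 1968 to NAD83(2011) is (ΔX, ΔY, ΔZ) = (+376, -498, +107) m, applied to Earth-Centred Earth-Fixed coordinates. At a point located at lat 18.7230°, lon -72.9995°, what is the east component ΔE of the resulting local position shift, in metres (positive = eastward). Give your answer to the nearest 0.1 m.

ΔE = 214.0 m

The local east axis at (φ, λ) is (−sin λ, cos λ, 0), so ΔE = −sin(-72.9995°)·376 + cos(-72.9995°)·(-498) = 213.96 m.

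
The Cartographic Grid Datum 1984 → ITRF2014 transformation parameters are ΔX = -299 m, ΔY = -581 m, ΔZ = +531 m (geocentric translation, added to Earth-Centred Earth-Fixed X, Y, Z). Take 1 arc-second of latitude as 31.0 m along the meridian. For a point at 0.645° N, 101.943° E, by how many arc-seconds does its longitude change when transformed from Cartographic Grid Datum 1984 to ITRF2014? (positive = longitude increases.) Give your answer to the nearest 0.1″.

sin φ = 0.011257, cos φ = 0.999937, sin λ = 0.978354, cos λ = -0.206938.
East component: ΔE = −sin λ·ΔX + cos λ·ΔY = −(0.978354)(-299) + (-0.206938)(-581) = 412.76 m.
1° of latitude spans 3600 × 31.00 = 111600 m; at latitude φ, 1° of longitude spans that × cos φ = 111592.9 m, so Δλ = 412.76 / 111592.9 × 3600 = 13.316″.

Δλ = 13.3″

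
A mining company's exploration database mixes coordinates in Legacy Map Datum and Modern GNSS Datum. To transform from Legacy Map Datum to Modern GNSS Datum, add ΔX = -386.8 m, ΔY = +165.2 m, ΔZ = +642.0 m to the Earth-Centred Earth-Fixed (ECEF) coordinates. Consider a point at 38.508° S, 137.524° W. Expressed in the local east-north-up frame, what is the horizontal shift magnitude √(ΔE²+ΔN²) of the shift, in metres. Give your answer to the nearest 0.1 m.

At φ = -38.508°, λ = -137.524°: sin φ = -0.622624, cos φ = 0.782521, sin λ = -0.675281, cos λ = -0.737560.
ΔE = −sin λ·ΔX + cos λ·ΔY = −(-0.675281)·(-386.8) + (-0.737560)·(165.2) = -383.04 m.
ΔN = −sin φ cos λ·ΔX − sin φ sin λ·ΔY + cos φ·ΔZ = −(-0.622624)(-0.737560)(-386.8) − (-0.622624)(-0.675281)(165.2) + (0.782521)(642.0) = 610.55 m.
Horizontal magnitude = √(ΔE² + ΔN²) = √((-383.04)² + 610.55²) = 720.76 m.

720.8 m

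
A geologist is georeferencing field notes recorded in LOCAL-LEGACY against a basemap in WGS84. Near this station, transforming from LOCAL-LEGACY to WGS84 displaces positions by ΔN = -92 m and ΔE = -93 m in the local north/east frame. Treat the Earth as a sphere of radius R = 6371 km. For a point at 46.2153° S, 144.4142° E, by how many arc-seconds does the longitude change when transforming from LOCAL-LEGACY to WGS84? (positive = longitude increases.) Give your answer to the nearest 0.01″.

Δλ = -4.35″

At latitude -46.2153°, cos φ = 0.691950.
One radian of longitude at latitude φ spans R cos φ, so Δλ = ΔE / (R cos φ) = -93.0 / (6371000 × 0.691950) = -2.1096e-05 rad = -4.351″.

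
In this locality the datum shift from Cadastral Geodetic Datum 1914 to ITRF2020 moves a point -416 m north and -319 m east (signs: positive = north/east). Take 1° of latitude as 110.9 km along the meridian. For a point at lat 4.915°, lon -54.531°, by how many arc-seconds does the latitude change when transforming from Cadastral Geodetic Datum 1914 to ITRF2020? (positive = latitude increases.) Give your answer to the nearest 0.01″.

Δφ = -13.50″

1° of latitude = 110.9 km, so Δφ = -416.0 / 110900 = -0.0037511° = -13.504″.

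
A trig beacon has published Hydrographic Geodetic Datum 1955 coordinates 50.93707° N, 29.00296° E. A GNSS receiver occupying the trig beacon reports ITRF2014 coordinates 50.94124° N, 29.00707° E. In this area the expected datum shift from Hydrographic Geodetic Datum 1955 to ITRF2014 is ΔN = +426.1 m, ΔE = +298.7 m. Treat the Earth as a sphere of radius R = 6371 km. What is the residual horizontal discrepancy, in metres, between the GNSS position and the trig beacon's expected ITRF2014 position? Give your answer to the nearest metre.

Observed coordinate differences: Δφ = +0.00417°, Δλ = +0.00411°.
Converting to metres (1° lat = 111195 m, cos φ = 0.630174): observed ΔN = 463.7 m, observed ΔE = 288.0 m.
Subtracting the expected shift leaves a residual of 463.7 − (426.1) = 37.6 m north and 288.0 − (298.7) = -10.7 m east.
Residual distance = √(37.6² + (-10.7)²) = 39.1 m.

39 m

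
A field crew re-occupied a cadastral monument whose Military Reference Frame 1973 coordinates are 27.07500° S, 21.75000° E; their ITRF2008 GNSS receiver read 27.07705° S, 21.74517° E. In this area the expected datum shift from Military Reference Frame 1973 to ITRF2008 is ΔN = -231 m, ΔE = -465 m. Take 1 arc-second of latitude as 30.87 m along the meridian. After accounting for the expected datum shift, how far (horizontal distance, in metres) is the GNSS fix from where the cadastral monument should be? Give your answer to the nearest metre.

13 m

Observed coordinate differences: Δφ = -0.00205°, Δλ = -0.00483°.
Converting to metres (1° lat = 111132 m, cos φ = 0.890411): observed ΔN = -227.8 m, observed ΔE = -477.9 m.
Subtracting the expected shift leaves a residual of -227.8 − (-231) = 3.2 m north and -477.9 − (-465) = -12.9 m east.
Residual distance = √(3.2² + (-12.9)²) = 13.3 m.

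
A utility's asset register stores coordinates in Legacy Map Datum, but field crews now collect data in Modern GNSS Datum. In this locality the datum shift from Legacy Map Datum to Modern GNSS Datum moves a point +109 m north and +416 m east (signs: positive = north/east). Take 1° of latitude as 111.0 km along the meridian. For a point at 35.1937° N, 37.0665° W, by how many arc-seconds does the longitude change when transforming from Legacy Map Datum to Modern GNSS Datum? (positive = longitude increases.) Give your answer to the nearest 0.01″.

Δλ = 16.51″

At latitude 35.1937°, cos φ = 0.817208.
1° of longitude at this latitude = 111.0 × cos φ = 90.71 km, so Δλ = 416.0 / 90710.1 = 0.0045860° = 16.510″.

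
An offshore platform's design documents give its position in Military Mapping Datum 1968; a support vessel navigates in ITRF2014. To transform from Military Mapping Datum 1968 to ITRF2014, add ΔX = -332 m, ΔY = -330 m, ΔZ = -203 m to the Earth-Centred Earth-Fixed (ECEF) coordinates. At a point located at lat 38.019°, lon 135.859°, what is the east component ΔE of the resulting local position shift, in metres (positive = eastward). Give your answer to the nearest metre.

ΔE = 468 m

The local east axis at (φ, λ) is (−sin λ, cos λ, 0), so ΔE = −sin(135.859°)·(-332) + cos(135.859°)·(-330) = 468.03 m.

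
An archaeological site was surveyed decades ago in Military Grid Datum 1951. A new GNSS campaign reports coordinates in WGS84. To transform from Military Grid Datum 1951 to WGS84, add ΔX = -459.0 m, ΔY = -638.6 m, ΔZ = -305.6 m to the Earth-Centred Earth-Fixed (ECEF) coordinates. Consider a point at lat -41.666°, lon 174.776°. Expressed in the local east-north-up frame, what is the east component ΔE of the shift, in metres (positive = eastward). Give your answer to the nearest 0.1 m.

The local east axis at (φ, λ) is (−sin λ, cos λ, 0), so ΔE = −sin(174.776°)·(-459.0) + cos(174.776°)·(-638.6) = 677.74 m.

ΔE = 677.7 m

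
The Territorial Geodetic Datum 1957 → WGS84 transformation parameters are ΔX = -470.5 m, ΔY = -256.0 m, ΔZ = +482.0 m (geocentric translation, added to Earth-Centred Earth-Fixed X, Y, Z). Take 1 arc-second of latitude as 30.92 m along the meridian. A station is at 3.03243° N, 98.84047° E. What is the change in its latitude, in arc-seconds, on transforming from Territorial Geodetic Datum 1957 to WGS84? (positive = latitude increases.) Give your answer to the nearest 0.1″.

Δφ = 15.9″

sin φ = 0.052901, cos φ = 0.998600, sin λ = 0.988120, cos λ = -0.153684.
North component: ΔN = −sin φ cos λ·ΔX − sin φ sin λ·ΔY + cos φ·ΔZ = −(0.052901)(-0.153684)(-470.5) − (0.052901)(0.988120)(-256.0) + (0.998600)(482.0) = 490.88 m.
1° of latitude spans 3600 × 30.92 = 111312 m, so Δφ = 490.88 / 111312 × 3600 = 15.876″.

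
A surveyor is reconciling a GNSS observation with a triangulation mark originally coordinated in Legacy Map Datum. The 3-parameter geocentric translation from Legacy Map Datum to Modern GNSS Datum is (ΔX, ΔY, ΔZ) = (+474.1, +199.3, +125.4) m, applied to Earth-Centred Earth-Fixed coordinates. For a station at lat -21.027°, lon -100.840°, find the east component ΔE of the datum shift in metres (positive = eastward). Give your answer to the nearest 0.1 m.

At φ = -21.027°, λ = -100.840°: sin φ = -0.358808, cos φ = 0.933411, sin λ = -0.982156, cos λ = -0.188067.
ΔE = −sin λ·ΔX + cos λ·ΔY = −(-0.982156)·(474.1) + (-0.188067)·(199.3) = 428.16 m.

ΔE = 428.2 m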